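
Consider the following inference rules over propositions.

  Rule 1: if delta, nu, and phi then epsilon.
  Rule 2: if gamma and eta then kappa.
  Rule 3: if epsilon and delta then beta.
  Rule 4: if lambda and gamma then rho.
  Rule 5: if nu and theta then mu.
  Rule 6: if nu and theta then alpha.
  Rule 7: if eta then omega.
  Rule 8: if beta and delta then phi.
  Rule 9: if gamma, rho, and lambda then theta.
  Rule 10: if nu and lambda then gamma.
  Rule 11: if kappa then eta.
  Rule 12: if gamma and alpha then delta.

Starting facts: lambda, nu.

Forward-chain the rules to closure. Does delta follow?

Yes

From nu and lambda, Rule 10 gives gamma.
From lambda and gamma, Rule 4 gives rho.
From gamma, rho, and lambda, Rule 9 gives theta.
From nu and theta, Rule 6 gives alpha.
gamma and alpha hold, so delta follows (Rule 12).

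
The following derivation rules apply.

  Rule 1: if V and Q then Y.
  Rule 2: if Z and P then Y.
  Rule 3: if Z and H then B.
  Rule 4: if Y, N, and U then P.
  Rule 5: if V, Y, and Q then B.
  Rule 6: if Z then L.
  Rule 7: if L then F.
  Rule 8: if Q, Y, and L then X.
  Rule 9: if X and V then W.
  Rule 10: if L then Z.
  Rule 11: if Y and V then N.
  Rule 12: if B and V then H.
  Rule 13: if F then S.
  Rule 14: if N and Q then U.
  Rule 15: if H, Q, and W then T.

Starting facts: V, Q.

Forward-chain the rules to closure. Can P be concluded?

Yes

From V and Q, Rule 1 gives Y.
From Y and V, Rule 11 gives N.
N and Q hold, so U follows (Rule 14).
From Y, N, and U, Rule 4 gives P.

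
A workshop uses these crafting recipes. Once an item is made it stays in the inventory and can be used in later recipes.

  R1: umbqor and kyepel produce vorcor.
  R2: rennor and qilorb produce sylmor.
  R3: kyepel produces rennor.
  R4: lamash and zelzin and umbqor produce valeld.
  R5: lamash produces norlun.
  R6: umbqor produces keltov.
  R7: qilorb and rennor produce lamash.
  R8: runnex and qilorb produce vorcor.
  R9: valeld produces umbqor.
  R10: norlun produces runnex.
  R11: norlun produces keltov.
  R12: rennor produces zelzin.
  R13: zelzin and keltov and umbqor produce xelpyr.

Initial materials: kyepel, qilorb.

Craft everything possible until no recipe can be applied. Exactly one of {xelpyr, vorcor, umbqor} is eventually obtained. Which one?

Using R3, kyepel makes rennor.
qilorb and rennor → lamash (R7).
lamash → norlun (R5).
Using R10, norlun makes runnex.
Using R8, runnex and qilorb make vorcor.
umbqor would need valeld (R9), but valeld is never obtained. xelpyr would need zelzin, keltov, and umbqor (R13), but umbqor is never obtained.

vorcor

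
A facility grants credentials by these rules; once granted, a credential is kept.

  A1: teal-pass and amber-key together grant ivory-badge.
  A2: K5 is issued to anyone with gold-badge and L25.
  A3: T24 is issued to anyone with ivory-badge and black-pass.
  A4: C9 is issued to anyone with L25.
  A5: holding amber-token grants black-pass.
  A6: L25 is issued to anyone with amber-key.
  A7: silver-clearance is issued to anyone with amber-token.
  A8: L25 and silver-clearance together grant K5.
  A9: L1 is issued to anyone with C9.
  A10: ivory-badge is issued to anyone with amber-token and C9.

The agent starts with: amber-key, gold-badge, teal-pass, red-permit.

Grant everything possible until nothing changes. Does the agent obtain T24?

T24 would need ivory-badge and black-pass (A3), but black-pass is never granted.

No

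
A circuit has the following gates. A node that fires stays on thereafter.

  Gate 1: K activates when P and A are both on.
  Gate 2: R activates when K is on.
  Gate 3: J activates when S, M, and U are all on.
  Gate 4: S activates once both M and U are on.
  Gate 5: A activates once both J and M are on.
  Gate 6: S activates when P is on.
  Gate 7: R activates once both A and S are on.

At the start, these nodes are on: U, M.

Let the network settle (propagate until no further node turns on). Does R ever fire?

Yes

Gate 4: M and U on → S on.
S, M, and U are on, so J activates (Gate 3).
Gate 5: J and M on → A on.
A and S are on, so R activates (Gate 7).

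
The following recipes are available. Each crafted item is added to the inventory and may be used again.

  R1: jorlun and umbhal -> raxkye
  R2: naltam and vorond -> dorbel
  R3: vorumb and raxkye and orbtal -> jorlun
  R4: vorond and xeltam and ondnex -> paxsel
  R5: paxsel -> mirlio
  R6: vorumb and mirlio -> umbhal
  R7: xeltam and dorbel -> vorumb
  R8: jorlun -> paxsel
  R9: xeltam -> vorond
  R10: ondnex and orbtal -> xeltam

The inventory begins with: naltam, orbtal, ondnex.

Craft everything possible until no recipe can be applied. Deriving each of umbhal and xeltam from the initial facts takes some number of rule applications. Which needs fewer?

xeltam

xeltam: Using R10, ondnex and orbtal make xeltam. [1 rule application]
umbhal: Using R10, ondnex and orbtal make xeltam. Using R9, xeltam makes vorond. naltam and vorond -> dorbel (R2). Using R4, vorond, xeltam, and ondnex make paxsel. paxsel -> mirlio (R5). Using R7, xeltam and dorbel make vorumb. Using R6, vorumb and mirlio make umbhal. [7 rule applications]
xeltam needs fewer.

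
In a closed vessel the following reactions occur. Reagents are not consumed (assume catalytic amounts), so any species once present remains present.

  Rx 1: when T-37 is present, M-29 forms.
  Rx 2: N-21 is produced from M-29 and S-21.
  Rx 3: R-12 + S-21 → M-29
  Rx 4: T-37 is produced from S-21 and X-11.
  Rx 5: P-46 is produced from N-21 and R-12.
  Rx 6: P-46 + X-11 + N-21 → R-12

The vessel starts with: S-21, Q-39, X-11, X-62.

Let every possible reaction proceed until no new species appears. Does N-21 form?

S-21 and X-11 present → T-37 forms (Rx 4).
T-37 present → M-29 forms (Rx 1).
M-29 and S-21 present → N-21 forms (Rx 2).

Yes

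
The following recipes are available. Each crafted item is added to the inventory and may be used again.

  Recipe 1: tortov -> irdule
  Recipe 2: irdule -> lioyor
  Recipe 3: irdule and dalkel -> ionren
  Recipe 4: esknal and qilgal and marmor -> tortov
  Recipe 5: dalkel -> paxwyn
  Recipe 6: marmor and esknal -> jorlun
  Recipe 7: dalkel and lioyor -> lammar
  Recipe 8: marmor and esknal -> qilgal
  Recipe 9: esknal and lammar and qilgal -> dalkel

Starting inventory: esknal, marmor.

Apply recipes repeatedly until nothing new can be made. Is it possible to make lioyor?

Using Recipe 8, marmor and esknal make qilgal.
esknal and qilgal and marmor -> tortov (Recipe 4).
Using Recipe 1, tortov makes irdule.
irdule -> lioyor (Recipe 2).

Yes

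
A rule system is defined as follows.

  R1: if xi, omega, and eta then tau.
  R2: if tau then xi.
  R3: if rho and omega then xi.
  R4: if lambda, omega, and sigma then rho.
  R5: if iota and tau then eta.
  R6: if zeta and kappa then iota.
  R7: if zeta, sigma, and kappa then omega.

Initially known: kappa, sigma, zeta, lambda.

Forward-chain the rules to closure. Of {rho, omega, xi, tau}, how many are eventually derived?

zeta, sigma, and kappa hold, so omega follows (R7).
lambda, omega, and sigma hold, so rho follows (R4).
From rho and omega, R3 gives xi.
rho: reached.
omega: reached.
xi: reached.
tau would need xi, omega, and eta (R1), but eta is never established.
Reached: rho, omega, and xi — 3 of the 4.

3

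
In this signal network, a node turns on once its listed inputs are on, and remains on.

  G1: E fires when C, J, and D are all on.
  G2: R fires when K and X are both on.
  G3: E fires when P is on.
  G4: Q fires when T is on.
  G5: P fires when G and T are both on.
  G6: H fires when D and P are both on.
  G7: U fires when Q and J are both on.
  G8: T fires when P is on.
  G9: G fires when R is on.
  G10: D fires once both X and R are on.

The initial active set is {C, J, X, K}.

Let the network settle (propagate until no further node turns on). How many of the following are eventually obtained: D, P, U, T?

K and X are on, so R fires (G2).
G10: X and R on → D on.
D: reached.
P would need G and T (G5), but T never turns on.
U would need Q and J (G7), but Q never turns on.
T would need P (G8), but P never turns on.
Reached: D — 1 of the 4.

1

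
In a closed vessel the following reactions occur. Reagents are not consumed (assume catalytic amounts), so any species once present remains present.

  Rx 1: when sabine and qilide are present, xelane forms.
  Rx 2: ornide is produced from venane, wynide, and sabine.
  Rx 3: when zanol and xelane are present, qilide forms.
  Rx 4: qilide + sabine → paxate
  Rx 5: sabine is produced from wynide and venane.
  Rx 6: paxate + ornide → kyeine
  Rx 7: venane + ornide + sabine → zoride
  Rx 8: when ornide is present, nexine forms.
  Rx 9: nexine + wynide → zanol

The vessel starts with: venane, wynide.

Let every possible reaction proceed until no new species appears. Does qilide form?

qilide would need zanol and xelane (Rx 3), but xelane never forms.

No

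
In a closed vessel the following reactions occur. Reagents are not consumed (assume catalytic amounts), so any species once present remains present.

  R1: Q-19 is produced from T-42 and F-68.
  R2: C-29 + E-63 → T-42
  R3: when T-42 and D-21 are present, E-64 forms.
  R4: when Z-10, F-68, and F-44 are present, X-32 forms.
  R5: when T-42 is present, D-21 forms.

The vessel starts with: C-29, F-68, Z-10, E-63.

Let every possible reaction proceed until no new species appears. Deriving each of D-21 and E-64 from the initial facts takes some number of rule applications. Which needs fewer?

D-21

D-21: C-29 and E-63 present → T-42 forms (R2). T-42 present → D-21 forms (R5). [2 rule applications]
E-64: C-29 and E-63 present → T-42 forms (R2). T-42 present → D-21 forms (R5). T-42 and D-21 present → E-64 forms (R3). [3 rule applications]
D-21 needs fewer.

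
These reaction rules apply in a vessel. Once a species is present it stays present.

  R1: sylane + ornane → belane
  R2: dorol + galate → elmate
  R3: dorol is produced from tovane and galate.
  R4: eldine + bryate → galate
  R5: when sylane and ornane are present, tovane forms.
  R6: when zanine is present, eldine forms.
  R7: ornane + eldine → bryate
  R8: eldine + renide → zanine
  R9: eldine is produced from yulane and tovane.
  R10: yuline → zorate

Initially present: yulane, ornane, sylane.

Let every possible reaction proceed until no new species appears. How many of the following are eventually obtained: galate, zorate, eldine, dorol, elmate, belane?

5

sylane and ornane present → belane forms (R1).
sylane and ornane present → tovane forms (R5).
yulane and tovane present → eldine forms (R9).
ornane and eldine present → bryate forms (R7).
eldine and bryate present → galate forms (R4).
tovane and galate present → dorol forms (R3).
dorol and galate present → elmate forms (R2).
galate: reached.
zorate would need yuline (R10), but yuline never forms.
eldine: reached.
dorol: reached.
elmate: reached.
belane: reached.
Reached: galate, eldine, dorol, elmate, and belane — 5 of the 6.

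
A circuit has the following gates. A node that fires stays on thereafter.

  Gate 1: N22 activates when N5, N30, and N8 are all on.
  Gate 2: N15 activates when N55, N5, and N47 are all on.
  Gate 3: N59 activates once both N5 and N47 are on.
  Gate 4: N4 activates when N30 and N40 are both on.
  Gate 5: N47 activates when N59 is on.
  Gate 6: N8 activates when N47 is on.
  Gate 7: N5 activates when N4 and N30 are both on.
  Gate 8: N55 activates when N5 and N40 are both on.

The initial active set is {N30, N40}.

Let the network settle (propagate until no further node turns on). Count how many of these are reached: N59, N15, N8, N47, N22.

N59 would need N5 and N47 (Gate 3), but N47 never turns on.
N15 would need N55, N5, and N47 (Gate 2), but N47 never turns on.
N8 would need N47 (Gate 6), but N47 never turns on.
N47 would need N59 (Gate 5), but N59 never turns on.
N22 would need N5, N30, and N8 (Gate 1), but N8 never turns on.
None of the 5 are reached.

0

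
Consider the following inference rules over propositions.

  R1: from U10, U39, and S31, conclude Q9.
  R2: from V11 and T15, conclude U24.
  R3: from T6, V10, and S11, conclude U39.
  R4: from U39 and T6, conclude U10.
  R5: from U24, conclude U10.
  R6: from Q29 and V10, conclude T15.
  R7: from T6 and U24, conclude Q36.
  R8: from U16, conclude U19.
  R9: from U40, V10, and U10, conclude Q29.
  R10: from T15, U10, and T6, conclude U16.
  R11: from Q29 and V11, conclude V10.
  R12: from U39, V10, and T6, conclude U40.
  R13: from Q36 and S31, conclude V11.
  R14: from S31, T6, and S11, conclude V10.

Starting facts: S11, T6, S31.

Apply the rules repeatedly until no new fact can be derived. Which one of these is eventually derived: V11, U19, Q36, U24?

S31, T6, and S11 hold, so V10 follows (R14).
From T6, V10, and S11, R3 gives U39.
U39, V10, and T6 hold, so U40 follows (R12).
U39 and T6 hold, so U10 follows (R4).
From U40, V10, and U10, R9 gives Q29.
Q29 and V10 hold, so T15 follows (R6).
T15, U10, and T6 hold, so U16 follows (R10).
From U16, R8 gives U19.
V11 would need Q36 and S31 (R13), but Q36 is never established. Q36 would need T6 and U24 (R7), but U24 is never established. U24 would need V11 and T15 (R2), but V11 is never established.

U19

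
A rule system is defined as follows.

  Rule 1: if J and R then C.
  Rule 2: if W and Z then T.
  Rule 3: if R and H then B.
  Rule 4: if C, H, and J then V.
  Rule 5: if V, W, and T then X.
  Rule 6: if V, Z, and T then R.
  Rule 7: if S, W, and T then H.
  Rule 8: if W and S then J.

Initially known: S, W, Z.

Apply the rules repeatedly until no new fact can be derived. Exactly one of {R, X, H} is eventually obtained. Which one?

H

From W and Z, Rule 2 gives T.
From S, W, and T, Rule 7 gives H.
X would need V, W, and T (Rule 5), but V is never established. R would need V, Z, and T (Rule 6), but V is never established.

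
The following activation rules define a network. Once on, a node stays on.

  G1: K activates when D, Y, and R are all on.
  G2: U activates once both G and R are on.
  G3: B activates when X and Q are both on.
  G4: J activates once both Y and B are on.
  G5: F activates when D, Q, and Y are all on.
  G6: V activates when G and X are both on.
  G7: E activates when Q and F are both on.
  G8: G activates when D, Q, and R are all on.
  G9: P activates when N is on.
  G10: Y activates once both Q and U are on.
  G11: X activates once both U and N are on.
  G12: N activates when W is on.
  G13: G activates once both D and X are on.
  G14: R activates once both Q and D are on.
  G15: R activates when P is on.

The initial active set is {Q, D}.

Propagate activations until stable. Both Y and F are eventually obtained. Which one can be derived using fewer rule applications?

Y: Q and D are on, so R activates (G14). D, Q, and R are on, so G activates (G8). G and R are on, so U activates (G2). G10: Q and U on → Y on. [4 rule applications]
F: Q and D are on, so R activates (G14). D, Q, and R are on, so G activates (G8). G and R are on, so U activates (G2). Q and U are on, so Y activates (G10). D, Q, and Y are on, so F activates (G5). [5 rule applications]
Y needs fewer.

Y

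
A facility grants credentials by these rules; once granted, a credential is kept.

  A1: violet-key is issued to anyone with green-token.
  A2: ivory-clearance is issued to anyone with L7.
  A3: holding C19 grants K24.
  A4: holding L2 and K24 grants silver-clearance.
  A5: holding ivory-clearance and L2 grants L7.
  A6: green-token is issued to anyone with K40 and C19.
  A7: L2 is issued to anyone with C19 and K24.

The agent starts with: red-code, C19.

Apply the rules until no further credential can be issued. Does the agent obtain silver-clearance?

Holding C19 grants K24 (A3).
Holding C19 and K24 grants L2 (A7).
Holding L2 and K24 grants silver-clearance (A4).

Yes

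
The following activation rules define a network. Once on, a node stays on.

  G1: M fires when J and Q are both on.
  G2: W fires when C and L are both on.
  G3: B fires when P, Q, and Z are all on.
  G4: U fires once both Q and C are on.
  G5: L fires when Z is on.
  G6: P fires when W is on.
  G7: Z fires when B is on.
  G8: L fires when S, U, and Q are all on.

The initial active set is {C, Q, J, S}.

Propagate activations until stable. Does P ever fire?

Yes

G4: Q and C on → U on.
S, U, and Q are on, so L fires (G8).
G2: C and L on → W on.
W is on, so P fires (G6).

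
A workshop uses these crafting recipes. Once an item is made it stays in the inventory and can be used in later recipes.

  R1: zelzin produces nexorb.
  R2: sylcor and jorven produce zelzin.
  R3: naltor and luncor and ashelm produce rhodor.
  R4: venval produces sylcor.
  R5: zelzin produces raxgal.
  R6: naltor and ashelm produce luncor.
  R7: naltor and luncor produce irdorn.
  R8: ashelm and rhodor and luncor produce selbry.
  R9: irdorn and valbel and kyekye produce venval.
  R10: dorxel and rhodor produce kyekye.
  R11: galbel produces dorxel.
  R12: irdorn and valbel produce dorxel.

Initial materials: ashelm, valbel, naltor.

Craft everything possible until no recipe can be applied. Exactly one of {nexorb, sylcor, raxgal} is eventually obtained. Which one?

Using R6, naltor and ashelm make luncor.
Using R3, naltor, luncor, and ashelm make rhodor.
Using R7, naltor and luncor make irdorn.
irdorn and valbel → dorxel (R12).
Using R10, dorxel and rhodor make kyekye.
Using R9, irdorn, valbel, and kyekye make venval.
Using R4, venval makes sylcor.
raxgal would need zelzin (R5), but zelzin is never obtained. nexorb would need zelzin (R1), but zelzin is never obtained.

sylcor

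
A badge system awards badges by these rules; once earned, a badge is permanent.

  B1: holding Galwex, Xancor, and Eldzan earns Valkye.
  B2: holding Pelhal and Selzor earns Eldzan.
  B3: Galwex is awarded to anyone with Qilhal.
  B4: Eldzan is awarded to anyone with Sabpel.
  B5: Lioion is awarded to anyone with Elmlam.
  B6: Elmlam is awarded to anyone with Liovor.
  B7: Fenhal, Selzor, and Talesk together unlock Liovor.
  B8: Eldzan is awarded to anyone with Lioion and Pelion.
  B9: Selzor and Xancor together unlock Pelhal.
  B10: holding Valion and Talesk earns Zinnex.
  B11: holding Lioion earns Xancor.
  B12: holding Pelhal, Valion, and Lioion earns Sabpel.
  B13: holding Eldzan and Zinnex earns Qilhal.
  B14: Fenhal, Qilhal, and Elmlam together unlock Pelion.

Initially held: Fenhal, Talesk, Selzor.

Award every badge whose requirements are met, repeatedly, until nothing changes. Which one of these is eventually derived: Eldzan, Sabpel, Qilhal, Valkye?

Eldzan

With Fenhal, Selzor, and Talesk, Liovor is earned (B7).
With Liovor, Elmlam is earned (B6).
With Elmlam, Lioion is earned (B5).
With Lioion, Xancor is earned (B11).
With Selzor and Xancor, Pelhal is earned (B9).
With Pelhal and Selzor, Eldzan is earned (B2).
Valkye would need Galwex, Xancor, and Eldzan (B1), but Galwex is never earned. Sabpel would need Pelhal, Valion, and Lioion (B12), but Valion is never earned. Qilhal would need Eldzan and Zinnex (B13), but Zinnex is never earned.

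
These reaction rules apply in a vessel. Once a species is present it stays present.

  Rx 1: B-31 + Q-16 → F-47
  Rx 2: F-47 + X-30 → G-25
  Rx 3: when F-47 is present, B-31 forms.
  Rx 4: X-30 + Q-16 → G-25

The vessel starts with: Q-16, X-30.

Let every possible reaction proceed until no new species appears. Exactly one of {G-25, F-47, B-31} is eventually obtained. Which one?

X-30 and Q-16 present → G-25 forms (Rx 4).
F-47 would need B-31 and Q-16 (Rx 1), but B-31 never forms. B-31 would need F-47 (Rx 3), but F-47 never forms.

G-25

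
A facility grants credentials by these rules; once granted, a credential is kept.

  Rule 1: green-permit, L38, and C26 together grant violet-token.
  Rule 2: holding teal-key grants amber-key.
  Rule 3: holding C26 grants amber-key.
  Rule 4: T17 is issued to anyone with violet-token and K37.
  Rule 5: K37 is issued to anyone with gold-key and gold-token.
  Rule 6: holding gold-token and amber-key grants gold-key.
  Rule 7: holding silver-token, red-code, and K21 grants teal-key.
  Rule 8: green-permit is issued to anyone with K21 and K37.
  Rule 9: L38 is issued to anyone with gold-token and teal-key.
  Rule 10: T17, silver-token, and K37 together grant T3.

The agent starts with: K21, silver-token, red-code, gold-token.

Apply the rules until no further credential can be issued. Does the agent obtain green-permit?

Holding silver-token, red-code, and K21 grants teal-key (Rule 7).
Holding teal-key grants amber-key (Rule 2).
Holding gold-token and amber-key grants gold-key (Rule 6).
Holding gold-key and gold-token grants K37 (Rule 5).
Holding K21 and K37 grants green-permit (Rule 8).

Yes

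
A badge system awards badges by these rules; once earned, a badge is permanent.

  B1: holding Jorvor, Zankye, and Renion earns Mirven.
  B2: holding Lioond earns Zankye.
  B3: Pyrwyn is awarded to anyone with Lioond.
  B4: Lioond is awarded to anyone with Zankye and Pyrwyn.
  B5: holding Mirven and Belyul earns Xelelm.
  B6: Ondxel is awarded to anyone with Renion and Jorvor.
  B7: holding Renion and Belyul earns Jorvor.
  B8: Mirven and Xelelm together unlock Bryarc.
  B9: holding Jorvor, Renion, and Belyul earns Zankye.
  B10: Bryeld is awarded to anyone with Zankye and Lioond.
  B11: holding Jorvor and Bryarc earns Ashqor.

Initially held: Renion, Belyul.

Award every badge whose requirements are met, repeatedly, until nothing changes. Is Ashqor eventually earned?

Yes

With Renion and Belyul, Jorvor is earned (B7).
With Jorvor, Renion, and Belyul, Zankye is earned (B9).
With Jorvor, Zankye, and Renion, Mirven is earned (B1).
With Mirven and Belyul, Xelelm is earned (B5).
With Mirven and Xelelm, Bryarc is earned (B8).
With Jorvor and Bryarc, Ashqor is earned (B11).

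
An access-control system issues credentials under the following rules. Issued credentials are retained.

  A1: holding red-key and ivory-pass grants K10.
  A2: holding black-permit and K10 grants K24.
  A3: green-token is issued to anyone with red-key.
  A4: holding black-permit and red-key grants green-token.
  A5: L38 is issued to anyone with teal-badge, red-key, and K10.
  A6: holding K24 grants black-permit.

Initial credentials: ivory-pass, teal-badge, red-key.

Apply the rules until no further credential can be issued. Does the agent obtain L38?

Holding red-key and ivory-pass grants K10 (A1).
Holding teal-badge, red-key, and K10 grants L38 (A5).

Yes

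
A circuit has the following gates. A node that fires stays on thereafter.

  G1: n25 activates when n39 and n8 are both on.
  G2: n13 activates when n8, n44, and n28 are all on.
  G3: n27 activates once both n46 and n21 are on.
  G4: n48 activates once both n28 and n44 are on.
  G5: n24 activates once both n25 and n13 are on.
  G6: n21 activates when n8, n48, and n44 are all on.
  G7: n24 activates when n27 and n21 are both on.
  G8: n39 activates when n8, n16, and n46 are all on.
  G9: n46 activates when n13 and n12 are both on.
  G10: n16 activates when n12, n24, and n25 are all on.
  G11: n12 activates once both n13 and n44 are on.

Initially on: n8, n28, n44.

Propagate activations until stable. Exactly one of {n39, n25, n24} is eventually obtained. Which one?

G2: n8, n44, and n28 on → n13 on.
n28 and n44 are on, so n48 activates (G4).
G6: n8, n48, and n44 on → n21 on.
n13 and n44 are on, so n12 activates (G11).
G9: n13 and n12 on → n46 on.
G3: n46 and n21 on → n27 on.
G7: n27 and n21 on → n24 on.
n39 would need n8, n16, and n46 (G8), but n16 never turns on. n25 would need n39 and n8 (G1), but n39 never turns on.

n24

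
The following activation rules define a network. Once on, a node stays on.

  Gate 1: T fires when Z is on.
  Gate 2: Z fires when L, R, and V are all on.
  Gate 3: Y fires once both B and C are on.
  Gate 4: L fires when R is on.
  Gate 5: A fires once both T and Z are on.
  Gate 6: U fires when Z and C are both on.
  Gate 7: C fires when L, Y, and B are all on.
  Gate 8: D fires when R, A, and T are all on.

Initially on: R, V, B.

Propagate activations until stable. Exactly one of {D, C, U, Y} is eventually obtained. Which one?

Gate 4: R on → L on.
L, R, and V are on, so Z fires (Gate 2).
Z is on, so T fires (Gate 1).
Gate 5: T and Z on → A on.
R, A, and T are on, so D fires (Gate 8).
Y would need B and C (Gate 3), but C never turns on. U would need Z and C (Gate 6), but C never turns on. C would need L, Y, and B (Gate 7), but Y never turns on.

D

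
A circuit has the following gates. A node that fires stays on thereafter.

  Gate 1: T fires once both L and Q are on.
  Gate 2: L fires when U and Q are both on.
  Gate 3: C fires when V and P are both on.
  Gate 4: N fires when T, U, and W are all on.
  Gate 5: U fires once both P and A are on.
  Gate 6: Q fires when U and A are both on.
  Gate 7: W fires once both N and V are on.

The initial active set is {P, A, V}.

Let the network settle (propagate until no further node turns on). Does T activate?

Yes

P and A are on, so U fires (Gate 5).
U and A are on, so Q fires (Gate 6).
U and Q are on, so L fires (Gate 2).
Gate 1: L and Q on → T on.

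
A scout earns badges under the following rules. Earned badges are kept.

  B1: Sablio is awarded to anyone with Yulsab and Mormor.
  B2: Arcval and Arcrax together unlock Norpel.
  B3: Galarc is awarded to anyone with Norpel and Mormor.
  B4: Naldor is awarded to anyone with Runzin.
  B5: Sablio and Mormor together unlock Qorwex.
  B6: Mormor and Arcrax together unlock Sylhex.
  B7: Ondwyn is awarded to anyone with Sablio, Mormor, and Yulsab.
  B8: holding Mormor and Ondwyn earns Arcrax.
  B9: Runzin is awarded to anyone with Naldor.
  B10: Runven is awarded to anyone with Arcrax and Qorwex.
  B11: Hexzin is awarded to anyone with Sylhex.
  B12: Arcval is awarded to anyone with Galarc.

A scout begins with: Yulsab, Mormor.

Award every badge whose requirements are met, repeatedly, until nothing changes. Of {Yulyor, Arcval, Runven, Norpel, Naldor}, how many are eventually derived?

1

With Yulsab and Mormor, Sablio is earned (B1).
With Sablio and Mormor, Qorwex is earned (B5).
With Sablio, Mormor, and Yulsab, Ondwyn is earned (B7).
With Mormor and Ondwyn, Arcrax is earned (B8).
With Arcrax and Qorwex, Runven is earned (B10).
No rule produces Yulyor, and it is not given.
Arcval would need Galarc (B12), but Galarc is never earned.
Runven: reached.
Norpel would need Arcval and Arcrax (B2), but Arcval is never earned.
Naldor would need Runzin (B4), but Runzin is never earned.
Reached: Runven — 1 of the 5.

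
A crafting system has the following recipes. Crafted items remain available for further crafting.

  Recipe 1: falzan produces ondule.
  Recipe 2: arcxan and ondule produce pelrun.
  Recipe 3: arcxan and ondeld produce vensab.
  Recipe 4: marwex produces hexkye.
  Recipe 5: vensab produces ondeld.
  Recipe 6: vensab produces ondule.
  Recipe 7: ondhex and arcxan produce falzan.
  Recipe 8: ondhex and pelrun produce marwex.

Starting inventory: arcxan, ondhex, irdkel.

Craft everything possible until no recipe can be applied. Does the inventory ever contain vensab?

vensab would need arcxan and ondeld (Recipe 3), but ondeld is never obtained.

No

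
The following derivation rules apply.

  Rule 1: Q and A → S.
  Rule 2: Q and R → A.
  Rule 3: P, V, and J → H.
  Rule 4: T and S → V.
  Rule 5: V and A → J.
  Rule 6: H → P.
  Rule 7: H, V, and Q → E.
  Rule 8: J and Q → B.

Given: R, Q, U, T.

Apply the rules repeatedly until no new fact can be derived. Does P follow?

P would need H (Rule 6), but H is never established.

No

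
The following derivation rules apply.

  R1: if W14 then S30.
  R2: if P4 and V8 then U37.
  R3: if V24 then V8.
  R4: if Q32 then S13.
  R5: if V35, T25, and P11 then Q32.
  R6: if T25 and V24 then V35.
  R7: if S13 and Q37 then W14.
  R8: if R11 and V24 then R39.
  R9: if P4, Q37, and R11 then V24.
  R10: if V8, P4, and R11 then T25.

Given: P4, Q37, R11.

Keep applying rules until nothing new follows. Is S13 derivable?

No

S13 would need Q32 (R4), but Q32 is never established.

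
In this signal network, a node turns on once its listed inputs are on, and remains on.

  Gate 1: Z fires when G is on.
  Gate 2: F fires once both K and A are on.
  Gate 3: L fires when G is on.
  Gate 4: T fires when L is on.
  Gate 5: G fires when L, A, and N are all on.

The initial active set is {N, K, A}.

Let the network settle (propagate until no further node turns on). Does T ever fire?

T would need L (Gate 4), but L never turns on.

No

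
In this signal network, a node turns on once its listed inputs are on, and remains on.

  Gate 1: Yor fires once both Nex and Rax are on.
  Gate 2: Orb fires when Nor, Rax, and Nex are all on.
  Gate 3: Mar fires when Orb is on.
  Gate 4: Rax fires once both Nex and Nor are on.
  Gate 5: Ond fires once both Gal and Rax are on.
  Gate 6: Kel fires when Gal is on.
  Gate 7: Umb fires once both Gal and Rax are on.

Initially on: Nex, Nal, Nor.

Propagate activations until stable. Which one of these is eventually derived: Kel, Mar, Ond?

Gate 4: Nex and Nor on → Rax on.
Gate 2: Nor, Rax, and Nex on → Orb on.
Gate 3: Orb on → Mar on.
Ond would need Gal and Rax (Gate 5), but Gal never turns on. Kel would need Gal (Gate 6), but Gal never turns on.

Mar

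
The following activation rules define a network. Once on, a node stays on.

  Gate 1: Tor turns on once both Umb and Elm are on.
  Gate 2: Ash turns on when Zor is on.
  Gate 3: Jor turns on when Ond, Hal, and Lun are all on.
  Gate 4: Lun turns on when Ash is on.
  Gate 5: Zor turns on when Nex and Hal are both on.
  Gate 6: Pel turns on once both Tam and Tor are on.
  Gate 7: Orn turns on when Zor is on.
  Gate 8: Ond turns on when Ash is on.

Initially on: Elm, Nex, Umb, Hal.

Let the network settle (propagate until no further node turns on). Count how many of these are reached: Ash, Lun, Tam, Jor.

3

Nex and Hal are on, so Zor turns on (Gate 5).
Zor is on, so Ash turns on (Gate 2).
Gate 8: Ash on → Ond on.
Gate 4: Ash on → Lun on.
Ond, Hal, and Lun are on, so Jor turns on (Gate 3).
Ash: reached.
Lun: reached.
No rule produces Tam, and it is not given.
Jor: reached.
Reached: Ash, Lun, and Jor — 3 of the 4.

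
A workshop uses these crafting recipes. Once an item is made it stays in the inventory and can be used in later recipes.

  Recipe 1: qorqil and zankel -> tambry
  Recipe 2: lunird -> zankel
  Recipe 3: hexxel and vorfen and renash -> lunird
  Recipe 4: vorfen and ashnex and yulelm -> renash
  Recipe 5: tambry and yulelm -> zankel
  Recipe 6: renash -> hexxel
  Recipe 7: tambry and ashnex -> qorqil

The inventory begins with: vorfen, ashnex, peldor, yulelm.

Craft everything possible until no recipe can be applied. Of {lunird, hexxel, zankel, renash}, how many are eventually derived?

vorfen and ashnex and yulelm -> renash (Recipe 4).
renash -> hexxel (Recipe 6).
hexxel and vorfen and renash -> lunird (Recipe 3).
lunird -> zankel (Recipe 2).
lunird: reached.
hexxel: reached.
zankel: reached.
renash: reached.
All 4 are reached.

4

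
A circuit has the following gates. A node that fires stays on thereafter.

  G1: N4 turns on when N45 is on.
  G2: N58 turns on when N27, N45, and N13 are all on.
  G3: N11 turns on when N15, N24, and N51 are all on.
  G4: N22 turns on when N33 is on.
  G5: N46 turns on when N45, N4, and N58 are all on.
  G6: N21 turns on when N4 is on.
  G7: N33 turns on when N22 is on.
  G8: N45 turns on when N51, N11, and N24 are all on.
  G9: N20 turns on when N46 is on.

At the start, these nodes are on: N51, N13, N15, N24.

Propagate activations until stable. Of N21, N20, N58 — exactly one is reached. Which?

N21

N15, N24, and N51 are on, so N11 turns on (G3).
G8: N51, N11, and N24 on → N45 on.
G1: N45 on → N4 on.
N4 is on, so N21 turns on (G6).
N20 would need N46 (G9), but N46 never turns on. N58 would need N27, N45, and N13 (G2), but N27 never turns on.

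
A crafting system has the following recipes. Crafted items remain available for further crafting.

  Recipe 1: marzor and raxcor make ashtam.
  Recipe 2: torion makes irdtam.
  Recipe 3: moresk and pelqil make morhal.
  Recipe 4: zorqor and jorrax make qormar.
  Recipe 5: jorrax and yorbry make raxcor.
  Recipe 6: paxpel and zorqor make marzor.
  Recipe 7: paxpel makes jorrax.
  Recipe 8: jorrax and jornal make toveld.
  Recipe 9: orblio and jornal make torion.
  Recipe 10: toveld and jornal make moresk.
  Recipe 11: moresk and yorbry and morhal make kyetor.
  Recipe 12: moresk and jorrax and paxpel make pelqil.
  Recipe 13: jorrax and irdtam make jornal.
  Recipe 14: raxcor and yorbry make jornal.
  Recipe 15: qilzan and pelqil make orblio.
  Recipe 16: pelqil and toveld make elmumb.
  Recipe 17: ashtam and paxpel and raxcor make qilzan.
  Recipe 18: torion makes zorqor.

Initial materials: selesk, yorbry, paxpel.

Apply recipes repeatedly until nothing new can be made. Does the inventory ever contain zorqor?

No

zorqor would need torion (Recipe 18), but torion is never obtained.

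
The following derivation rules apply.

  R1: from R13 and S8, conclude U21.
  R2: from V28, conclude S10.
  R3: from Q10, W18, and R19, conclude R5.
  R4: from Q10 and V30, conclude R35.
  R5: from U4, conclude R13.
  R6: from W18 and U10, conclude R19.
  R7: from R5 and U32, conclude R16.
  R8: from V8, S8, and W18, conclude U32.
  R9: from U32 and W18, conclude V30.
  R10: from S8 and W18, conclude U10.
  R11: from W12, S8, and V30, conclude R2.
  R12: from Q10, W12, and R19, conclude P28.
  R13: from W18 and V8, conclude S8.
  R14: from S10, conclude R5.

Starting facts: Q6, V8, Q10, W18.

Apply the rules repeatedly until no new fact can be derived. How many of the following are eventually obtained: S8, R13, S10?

W18 and V8 hold, so S8 follows (R13).
S8: reached.
R13 would need U4 (R5), but U4 is never established.
S10 would need V28 (R2), but V28 is never established.
Reached: S8 — 1 of the 3.

1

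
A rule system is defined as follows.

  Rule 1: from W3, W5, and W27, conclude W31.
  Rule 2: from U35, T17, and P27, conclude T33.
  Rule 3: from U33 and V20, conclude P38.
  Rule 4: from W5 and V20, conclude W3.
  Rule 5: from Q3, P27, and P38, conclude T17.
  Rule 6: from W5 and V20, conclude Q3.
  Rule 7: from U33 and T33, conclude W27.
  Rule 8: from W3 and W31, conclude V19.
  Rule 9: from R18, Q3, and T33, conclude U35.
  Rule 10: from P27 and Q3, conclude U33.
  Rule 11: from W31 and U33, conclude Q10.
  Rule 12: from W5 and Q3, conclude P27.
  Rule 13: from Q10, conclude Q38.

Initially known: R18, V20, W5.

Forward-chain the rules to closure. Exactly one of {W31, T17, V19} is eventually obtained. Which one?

From W5 and V20, Rule 6 gives Q3.
W5 and Q3 hold, so P27 follows (Rule 12).
P27 and Q3 hold, so U33 follows (Rule 10).
From U33 and V20, Rule 3 gives P38.
Q3, P27, and P38 hold, so T17 follows (Rule 5).
W31 would need W3, W5, and W27 (Rule 1), but W27 is never established. V19 would need W3 and W31 (Rule 8), but W31 is never established.

T17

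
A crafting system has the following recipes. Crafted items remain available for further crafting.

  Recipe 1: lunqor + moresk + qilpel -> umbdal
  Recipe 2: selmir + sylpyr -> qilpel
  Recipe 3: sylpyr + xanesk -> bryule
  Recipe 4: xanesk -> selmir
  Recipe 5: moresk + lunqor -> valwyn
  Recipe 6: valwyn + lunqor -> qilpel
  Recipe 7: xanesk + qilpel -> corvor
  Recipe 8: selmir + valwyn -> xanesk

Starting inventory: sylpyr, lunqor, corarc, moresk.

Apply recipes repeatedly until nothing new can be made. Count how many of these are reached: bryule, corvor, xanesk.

0

bryule would need sylpyr and xanesk (Recipe 3), but xanesk is never obtained.
corvor would need xanesk and qilpel (Recipe 7), but xanesk is never obtained.
xanesk would need selmir and valwyn (Recipe 8), but selmir is never obtained.
None of the 3 are reached.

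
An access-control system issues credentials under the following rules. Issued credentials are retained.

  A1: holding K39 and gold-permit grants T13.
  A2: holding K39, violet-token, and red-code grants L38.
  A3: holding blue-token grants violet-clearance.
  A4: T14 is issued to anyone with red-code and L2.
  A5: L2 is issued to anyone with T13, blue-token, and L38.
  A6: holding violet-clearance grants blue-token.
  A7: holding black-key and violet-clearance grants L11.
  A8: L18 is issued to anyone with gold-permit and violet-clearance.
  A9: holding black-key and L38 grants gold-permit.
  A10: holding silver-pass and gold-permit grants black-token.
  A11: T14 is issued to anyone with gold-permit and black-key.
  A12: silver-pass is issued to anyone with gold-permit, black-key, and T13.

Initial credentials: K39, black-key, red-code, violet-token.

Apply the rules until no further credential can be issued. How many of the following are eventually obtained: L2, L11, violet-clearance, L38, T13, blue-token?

Holding K39, violet-token, and red-code grants L38 (A2).
Holding black-key and L38 grants gold-permit (A9).
Holding K39 and gold-permit grants T13 (A1).
L2 would need T13, blue-token, and L38 (A5), but blue-token is never granted.
L11 would need black-key and violet-clearance (A7), but violet-clearance is never granted.
violet-clearance would need blue-token (A3), but blue-token is never granted.
L38: reached.
T13: reached.
blue-token would need violet-clearance (A6), but violet-clearance is never granted.
Reached: L38 and T13 — 2 of the 6.

2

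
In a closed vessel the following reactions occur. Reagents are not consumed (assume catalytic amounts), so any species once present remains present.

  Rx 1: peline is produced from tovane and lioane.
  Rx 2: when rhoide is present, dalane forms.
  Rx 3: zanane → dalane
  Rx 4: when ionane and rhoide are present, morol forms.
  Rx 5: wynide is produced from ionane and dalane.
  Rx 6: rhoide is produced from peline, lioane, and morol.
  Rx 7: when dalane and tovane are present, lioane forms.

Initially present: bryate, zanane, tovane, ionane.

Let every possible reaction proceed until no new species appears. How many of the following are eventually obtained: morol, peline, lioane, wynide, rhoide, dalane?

zanane present → dalane forms (Rx 3).
dalane and tovane present → lioane forms (Rx 7).
ionane and dalane present → wynide forms (Rx 5).
tovane and lioane present → peline forms (Rx 1).
morol would need ionane and rhoide (Rx 4), but rhoide never forms.
peline: reached.
lioane: reached.
wynide: reached.
rhoide would need peline, lioane, and morol (Rx 6), but morol never forms.
dalane: reached.
Reached: peline, lioane, wynide, and dalane — 4 of the 6.

4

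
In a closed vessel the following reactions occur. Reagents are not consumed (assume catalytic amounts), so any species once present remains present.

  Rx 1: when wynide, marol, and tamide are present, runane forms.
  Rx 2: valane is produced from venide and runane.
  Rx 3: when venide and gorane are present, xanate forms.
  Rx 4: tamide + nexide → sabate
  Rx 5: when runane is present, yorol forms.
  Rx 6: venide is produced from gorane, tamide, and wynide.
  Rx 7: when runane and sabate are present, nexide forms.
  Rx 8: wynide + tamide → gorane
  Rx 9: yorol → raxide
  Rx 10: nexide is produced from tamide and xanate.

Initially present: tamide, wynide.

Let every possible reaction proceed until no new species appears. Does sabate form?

Yes

wynide and tamide present → gorane forms (Rx 8).
gorane, tamide, and wynide present → venide forms (Rx 6).
venide and gorane present → xanate forms (Rx 3).
tamide and xanate present → nexide forms (Rx 10).
tamide and nexide present → sabate forms (Rx 4).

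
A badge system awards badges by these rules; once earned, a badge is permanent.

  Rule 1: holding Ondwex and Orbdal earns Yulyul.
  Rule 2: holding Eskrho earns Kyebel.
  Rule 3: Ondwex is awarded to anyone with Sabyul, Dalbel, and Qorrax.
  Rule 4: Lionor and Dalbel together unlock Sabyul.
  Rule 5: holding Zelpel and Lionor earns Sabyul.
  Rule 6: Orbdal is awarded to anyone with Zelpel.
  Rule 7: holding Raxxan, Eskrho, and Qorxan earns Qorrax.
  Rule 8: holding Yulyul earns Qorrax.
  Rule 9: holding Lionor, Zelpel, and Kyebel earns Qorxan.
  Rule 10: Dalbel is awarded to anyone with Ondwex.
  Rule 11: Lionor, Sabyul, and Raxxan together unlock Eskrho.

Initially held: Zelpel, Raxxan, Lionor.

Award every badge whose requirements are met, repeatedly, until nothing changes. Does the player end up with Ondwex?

Ondwex would need Sabyul, Dalbel, and Qorrax (Rule 3), but Dalbel is never earned.

No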